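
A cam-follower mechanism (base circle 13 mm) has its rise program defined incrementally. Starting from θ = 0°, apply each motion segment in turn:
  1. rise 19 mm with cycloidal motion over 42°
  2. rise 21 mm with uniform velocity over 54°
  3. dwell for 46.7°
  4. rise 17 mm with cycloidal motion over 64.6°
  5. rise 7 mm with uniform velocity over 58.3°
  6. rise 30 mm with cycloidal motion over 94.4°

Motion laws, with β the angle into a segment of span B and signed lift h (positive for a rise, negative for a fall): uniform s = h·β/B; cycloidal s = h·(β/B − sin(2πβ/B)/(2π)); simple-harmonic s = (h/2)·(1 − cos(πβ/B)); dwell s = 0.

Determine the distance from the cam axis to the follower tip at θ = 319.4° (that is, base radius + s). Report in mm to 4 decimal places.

seg 1 [0°–42°] cycloidal, h=19: full span → s += 19 → s = 19.0000
seg 2 [42°–96°] uniform, h=21: full span → s += 21 → s = 40.0000
seg 3 [96°–142.7°] dwell: s stays 40.0000
seg 4 [142.7°–207.3°] cycloidal, h=17: full span → s += 17 → s = 57.0000
seg 5 [207.3°–265.6°] uniform, h=7: full span → s += 7 → s = 64.0000
seg 6 [265.6°–360°] cycloidal, h=30: θ=319.4° here. β=53.8, B=94.4. 30·(0.5699 − sin(2π·0.5699)/(2π)) = 19.1281 → s = 83.1281
radial distance = base radius + s = 13 + 83.1281 = 96.1281

96.1281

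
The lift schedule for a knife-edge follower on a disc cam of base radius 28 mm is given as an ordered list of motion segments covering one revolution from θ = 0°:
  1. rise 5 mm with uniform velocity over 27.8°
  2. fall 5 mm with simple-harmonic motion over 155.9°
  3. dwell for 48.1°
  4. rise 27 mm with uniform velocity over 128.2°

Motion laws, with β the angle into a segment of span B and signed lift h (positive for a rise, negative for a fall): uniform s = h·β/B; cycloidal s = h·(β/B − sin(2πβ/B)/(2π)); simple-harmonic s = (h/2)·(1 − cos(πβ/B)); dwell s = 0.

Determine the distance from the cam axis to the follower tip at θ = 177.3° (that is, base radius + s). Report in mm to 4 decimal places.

seg 1 [0°–27.8°] uniform, h=5: full span → s += 5 → s = 5.0000
seg 2 [27.8°–183.7°] simple-harmonic, h=-5: θ=177.3° here. β=149.5, B=155.9. -5/2·(1 − cos(π·0.9589)) = -4.9792 → s = 0.0208
radial distance = base radius + s = 28 + 0.0208 = 28.0208

28.0208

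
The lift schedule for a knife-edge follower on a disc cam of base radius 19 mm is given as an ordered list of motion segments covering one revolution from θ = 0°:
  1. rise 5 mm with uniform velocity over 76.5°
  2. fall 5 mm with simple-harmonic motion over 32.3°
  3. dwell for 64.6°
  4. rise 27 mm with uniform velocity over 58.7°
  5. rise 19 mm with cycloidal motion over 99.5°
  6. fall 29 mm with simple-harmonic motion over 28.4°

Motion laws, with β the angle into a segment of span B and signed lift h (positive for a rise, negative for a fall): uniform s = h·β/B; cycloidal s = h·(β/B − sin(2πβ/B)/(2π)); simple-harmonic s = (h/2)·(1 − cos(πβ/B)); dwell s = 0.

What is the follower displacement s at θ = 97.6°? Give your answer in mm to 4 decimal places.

seg 1 [0°–76.5°] uniform, h=5: full span → s += 5 → s = 5.0000
seg 2 [76.5°–108.8°] simple-harmonic, h=-5: θ=97.6° here. β=21.1, B=32.3. -5/2·(1 − cos(π·0.6533)) = -3.6577 → s = 1.3423

1.3423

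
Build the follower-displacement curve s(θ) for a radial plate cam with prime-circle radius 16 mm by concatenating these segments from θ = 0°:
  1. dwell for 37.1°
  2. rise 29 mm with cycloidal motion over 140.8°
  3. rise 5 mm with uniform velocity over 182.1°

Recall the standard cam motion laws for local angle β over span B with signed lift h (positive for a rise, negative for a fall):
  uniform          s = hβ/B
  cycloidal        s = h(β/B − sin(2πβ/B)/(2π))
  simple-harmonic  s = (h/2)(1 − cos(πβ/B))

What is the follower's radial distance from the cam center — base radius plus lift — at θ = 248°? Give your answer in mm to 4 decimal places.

seg 1 [0°–37.1°] dwell: s stays 0.0000
seg 2 [37.1°–177.9°] cycloidal, h=29: full span → s += 29 → s = 29.0000
seg 3 [177.9°–360°] uniform, h=5: θ=248° here. β=70.1, B=182.1. 5·70.1/182.1 = 1.9248 → s = 30.9248
radial distance = base radius + s = 16 + 30.9248 = 46.9248

46.9248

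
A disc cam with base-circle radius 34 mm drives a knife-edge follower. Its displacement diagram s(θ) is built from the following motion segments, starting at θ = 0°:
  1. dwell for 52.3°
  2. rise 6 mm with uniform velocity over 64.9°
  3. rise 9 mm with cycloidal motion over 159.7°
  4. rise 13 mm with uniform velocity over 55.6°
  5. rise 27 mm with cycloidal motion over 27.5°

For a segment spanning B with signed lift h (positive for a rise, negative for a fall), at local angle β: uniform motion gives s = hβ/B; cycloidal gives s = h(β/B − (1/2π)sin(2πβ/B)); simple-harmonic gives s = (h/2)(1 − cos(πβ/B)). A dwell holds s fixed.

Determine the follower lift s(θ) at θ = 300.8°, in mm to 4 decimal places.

seg 1 [0°–52.3°] dwell: s stays 0.0000
seg 2 [52.3°–117.2°] uniform, h=6: full span → s += 6 → s = 6.0000
seg 3 [117.2°–276.9°] cycloidal, h=9: full span → s += 9 → s = 15.0000
seg 4 [276.9°–332.5°] uniform, h=13: θ=300.8° here. β=23.9, B=55.6. 13·23.9/55.6 = 5.5881 → s = 20.5881

20.5881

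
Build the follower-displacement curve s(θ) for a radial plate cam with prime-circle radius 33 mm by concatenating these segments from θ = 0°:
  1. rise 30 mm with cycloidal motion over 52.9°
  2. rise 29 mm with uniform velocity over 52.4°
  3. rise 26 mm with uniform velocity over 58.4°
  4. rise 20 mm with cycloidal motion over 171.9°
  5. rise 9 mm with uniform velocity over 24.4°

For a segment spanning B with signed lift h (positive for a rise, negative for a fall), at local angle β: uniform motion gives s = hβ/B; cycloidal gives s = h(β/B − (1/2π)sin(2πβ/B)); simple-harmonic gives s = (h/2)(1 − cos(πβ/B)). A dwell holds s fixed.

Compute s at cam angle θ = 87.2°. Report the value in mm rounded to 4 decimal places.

seg 1 [0°–52.9°] cycloidal, h=30: full span → s += 30 → s = 30.0000
seg 2 [52.9°–105.3°] uniform, h=29: θ=87.2° here. β=34.3, B=52.4. 29·34.3/52.4 = 18.9828 → s = 48.9828

48.9828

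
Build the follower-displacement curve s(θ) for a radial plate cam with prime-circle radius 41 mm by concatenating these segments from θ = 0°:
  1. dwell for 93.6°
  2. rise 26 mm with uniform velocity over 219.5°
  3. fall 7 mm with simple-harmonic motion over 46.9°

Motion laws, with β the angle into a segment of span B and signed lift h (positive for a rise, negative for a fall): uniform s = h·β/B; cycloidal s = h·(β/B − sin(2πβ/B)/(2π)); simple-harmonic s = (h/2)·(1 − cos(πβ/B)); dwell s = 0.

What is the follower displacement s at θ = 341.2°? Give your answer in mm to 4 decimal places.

seg 1 [0°–93.6°] dwell: s stays 0.0000
seg 2 [93.6°–313.1°] uniform, h=26: full span → s += 26 → s = 26.0000
seg 3 [313.1°–360°] simple-harmonic, h=-7: θ=341.2° here. β=28.1, B=46.9. -7/2·(1 − cos(π·0.5991)) = -4.5726 → s = 21.4274

21.4274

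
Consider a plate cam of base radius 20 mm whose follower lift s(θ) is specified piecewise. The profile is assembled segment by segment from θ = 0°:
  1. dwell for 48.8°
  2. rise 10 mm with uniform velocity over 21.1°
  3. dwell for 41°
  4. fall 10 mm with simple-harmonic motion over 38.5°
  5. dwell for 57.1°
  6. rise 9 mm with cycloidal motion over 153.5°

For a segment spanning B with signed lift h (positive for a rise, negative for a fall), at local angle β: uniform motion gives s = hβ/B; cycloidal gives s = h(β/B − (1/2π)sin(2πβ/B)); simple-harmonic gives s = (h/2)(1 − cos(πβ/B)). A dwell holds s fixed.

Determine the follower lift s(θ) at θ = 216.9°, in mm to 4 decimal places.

seg 1 [0°–48.8°] dwell: s stays 0.0000
seg 2 [48.8°–69.9°] uniform, h=10: full span → s += 10 → s = 10.0000
seg 3 [69.9°–110.9°] dwell: s stays 10.0000
seg 4 [110.9°–149.4°] simple-harmonic, h=-10: full span → s += -10 → s = 0.0000
seg 5 [149.4°–206.5°] dwell: s stays 0.0000
seg 6 [206.5°–360°] cycloidal, h=9: θ=216.9° here. β=10.4, B=153.5. 9·(0.0678 − sin(2π·0.0678)/(2π)) = 0.0183 → s = 0.0183

0.0183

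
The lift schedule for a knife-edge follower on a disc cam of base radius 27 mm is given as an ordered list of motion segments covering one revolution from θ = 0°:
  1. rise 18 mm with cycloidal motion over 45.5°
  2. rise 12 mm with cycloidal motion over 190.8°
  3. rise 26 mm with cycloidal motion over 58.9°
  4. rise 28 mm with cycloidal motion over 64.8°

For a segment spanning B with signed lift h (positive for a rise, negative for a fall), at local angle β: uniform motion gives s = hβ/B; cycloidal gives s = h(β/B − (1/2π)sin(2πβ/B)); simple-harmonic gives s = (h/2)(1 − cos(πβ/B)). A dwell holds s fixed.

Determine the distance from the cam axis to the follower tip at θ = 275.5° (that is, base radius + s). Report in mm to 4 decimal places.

seg 1 [0°–45.5°] cycloidal, h=18: full span → s += 18 → s = 18.0000
seg 2 [45.5°–236.3°] cycloidal, h=12: full span → s += 12 → s = 30.0000
seg 3 [236.3°–295.2°] cycloidal, h=26: θ=275.5° here. β=39.2, B=58.9. 26·(0.6655 − sin(2π·0.6655)/(2π)) = 20.8727 → s = 50.8727
radial distance = base radius + s = 27 + 50.8727 = 77.8727

77.8727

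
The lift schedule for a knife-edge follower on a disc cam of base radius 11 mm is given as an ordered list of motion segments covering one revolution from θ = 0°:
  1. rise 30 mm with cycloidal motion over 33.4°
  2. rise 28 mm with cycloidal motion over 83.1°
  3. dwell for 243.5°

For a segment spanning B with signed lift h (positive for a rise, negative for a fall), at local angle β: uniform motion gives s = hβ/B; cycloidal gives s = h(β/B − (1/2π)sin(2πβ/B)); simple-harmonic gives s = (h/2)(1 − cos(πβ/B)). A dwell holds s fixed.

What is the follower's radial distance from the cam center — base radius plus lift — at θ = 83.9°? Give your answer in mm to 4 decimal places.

seg 1 [0°–33.4°] cycloidal, h=30: full span → s += 30 → s = 30.0000
seg 2 [33.4°–116.5°] cycloidal, h=28: θ=83.9° here. β=50.5, B=83.1. 28·(0.6077 − sin(2π·0.6077)/(2π)) = 19.8063 → s = 49.8063
radial distance = base radius + s = 11 + 49.8063 = 60.8063

60.8063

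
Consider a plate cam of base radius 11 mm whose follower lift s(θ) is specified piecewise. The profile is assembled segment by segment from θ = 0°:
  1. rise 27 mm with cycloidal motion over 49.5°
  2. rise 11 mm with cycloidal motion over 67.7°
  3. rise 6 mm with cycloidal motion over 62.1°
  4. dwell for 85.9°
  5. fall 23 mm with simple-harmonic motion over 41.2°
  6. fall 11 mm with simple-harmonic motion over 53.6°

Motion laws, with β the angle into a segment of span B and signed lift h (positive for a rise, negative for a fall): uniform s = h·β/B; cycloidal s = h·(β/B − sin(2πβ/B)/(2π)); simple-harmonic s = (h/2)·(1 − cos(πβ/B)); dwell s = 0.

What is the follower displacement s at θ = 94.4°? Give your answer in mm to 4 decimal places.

seg 1 [0°–49.5°] cycloidal, h=27: full span → s += 27 → s = 27.0000
seg 2 [49.5°–117.2°] cycloidal, h=11: θ=94.4° here. β=44.9, B=67.7. 11·(0.6632 − sin(2π·0.6632)/(2π)) = 8.7923 → s = 35.7923

35.7923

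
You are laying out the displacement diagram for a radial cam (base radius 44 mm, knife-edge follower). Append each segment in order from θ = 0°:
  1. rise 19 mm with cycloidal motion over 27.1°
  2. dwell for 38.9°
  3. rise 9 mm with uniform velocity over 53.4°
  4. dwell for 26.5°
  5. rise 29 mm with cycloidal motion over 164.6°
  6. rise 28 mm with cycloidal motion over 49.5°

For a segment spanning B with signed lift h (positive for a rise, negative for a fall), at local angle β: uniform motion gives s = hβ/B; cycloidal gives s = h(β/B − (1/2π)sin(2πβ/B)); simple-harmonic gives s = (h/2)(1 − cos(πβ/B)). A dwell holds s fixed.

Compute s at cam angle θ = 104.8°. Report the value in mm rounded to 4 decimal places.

seg 1 [0°–27.1°] cycloidal, h=19: full span → s += 19 → s = 19.0000
seg 2 [27.1°–66°] dwell: s stays 19.0000
seg 3 [66°–119.4°] uniform, h=9: θ=104.8° here. β=38.8, B=53.4. 9·38.8/53.4 = 6.5393 → s = 25.5393

25.5393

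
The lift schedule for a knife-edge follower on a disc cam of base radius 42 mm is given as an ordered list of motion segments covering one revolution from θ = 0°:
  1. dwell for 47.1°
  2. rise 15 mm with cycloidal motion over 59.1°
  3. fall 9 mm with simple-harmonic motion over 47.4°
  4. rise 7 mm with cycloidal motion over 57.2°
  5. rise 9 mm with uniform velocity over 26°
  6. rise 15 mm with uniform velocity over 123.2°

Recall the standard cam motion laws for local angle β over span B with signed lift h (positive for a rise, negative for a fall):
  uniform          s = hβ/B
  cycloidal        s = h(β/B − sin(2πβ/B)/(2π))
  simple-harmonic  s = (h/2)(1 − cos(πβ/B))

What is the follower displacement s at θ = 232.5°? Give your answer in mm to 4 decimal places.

seg 1 [0°–47.1°] dwell: s stays 0.0000
seg 2 [47.1°–106.2°] cycloidal, h=15: full span → s += 15 → s = 15.0000
seg 3 [106.2°–153.6°] simple-harmonic, h=-9: full span → s += -9 → s = 6.0000
seg 4 [153.6°–210.8°] cycloidal, h=7: full span → s += 7 → s = 13.0000
seg 5 [210.8°–236.8°] uniform, h=9: θ=232.5° here. β=21.7, B=26. 9·21.7/26 = 7.5115 → s = 20.5115

20.5115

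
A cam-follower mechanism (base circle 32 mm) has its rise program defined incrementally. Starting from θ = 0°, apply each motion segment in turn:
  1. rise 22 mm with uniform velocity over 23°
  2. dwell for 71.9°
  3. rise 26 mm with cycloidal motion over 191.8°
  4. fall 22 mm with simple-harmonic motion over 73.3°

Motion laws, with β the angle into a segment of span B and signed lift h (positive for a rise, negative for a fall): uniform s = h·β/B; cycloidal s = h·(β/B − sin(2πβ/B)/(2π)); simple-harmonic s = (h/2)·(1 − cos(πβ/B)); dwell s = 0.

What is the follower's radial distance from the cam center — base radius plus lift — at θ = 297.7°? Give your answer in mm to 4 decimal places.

seg 1 [0°–23°] uniform, h=22: full span → s += 22 → s = 22.0000
seg 2 [23°–94.9°] dwell: s stays 22.0000
seg 3 [94.9°–286.7°] cycloidal, h=26: full span → s += 26 → s = 48.0000
seg 4 [286.7°–360°] simple-harmonic, h=-22: θ=297.7° here. β=11, B=73.3. -22/2·(1 − cos(π·0.1501)) = -1.2000 → s = 46.8000
radial distance = base radius + s = 32 + 46.8000 = 78.8000

78.8000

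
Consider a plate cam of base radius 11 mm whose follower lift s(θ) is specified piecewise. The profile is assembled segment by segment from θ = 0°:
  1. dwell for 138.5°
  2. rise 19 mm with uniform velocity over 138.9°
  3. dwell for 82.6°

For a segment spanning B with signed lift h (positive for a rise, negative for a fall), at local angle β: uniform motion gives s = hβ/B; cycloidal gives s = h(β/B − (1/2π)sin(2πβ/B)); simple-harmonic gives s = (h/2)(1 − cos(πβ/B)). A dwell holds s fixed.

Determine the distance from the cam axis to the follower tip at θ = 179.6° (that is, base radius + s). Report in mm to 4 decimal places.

seg 1 [0°–138.5°] dwell: s stays 0.0000
seg 2 [138.5°–277.4°] uniform, h=19: θ=179.6° here. β=41.1, B=138.9. 19·41.1/138.9 = 5.6220 → s = 5.6220
radial distance = base radius + s = 11 + 5.6220 = 16.6220

16.6220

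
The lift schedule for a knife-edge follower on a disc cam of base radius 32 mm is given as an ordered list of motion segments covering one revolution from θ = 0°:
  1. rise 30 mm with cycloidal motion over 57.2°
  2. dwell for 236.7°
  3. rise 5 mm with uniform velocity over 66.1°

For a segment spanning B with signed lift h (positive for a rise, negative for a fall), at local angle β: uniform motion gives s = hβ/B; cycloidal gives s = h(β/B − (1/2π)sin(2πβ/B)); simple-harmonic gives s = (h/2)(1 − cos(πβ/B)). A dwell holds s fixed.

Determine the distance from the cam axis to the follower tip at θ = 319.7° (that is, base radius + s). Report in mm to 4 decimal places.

seg 1 [0°–57.2°] cycloidal, h=30: full span → s += 30 → s = 30.0000
seg 2 [57.2°–293.9°] dwell: s stays 30.0000
seg 3 [293.9°–360°] uniform, h=5: θ=319.7° here. β=25.8, B=66.1. 5·25.8/66.1 = 1.9516 → s = 31.9516
radial distance = base radius + s = 32 + 31.9516 = 63.9516

63.9516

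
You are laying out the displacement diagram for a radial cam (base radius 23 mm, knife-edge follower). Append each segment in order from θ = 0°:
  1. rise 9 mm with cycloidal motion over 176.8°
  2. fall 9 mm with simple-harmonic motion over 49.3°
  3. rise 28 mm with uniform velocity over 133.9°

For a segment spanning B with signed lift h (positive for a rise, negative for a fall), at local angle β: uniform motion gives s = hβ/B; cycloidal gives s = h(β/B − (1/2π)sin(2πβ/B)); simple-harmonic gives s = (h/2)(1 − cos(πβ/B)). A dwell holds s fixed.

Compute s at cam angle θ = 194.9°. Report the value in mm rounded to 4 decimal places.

seg 1 [0°–176.8°] cycloidal, h=9: full span → s += 9 → s = 9.0000
seg 2 [176.8°–226.1°] simple-harmonic, h=-9: θ=194.9° here. β=18.1, B=49.3. -9/2·(1 − cos(π·0.3671)) = -2.6758 → s = 6.3242

6.3242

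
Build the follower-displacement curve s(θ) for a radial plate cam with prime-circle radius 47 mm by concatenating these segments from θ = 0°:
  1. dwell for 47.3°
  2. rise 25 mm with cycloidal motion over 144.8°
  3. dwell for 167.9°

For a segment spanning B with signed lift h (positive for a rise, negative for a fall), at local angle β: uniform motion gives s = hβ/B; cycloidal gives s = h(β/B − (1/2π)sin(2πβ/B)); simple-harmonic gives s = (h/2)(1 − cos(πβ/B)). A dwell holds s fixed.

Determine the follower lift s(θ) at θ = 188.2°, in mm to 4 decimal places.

seg 1 [0°–47.3°] dwell: s stays 0.0000
seg 2 [47.3°–192.1°] cycloidal, h=25: θ=188.2° here. β=140.9, B=144.8. 25·(0.9731 − sin(2π·0.9731)/(2π)) = 24.9968 → s = 24.9968

24.9968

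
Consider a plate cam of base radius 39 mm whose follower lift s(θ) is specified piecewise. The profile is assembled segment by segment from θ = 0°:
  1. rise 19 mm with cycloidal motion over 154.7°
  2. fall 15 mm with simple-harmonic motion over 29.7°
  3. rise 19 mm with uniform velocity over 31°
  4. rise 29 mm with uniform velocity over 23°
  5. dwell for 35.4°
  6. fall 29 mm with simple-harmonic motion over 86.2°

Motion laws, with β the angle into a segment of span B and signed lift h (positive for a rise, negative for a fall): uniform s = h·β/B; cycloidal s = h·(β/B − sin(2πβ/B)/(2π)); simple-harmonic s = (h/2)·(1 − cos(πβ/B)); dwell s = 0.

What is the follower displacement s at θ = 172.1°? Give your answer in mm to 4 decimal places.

seg 1 [0°–154.7°] cycloidal, h=19: full span → s += 19 → s = 19.0000
seg 2 [154.7°–184.4°] simple-harmonic, h=-15: θ=172.1° here. β=17.4, B=29.7. -15/2·(1 − cos(π·0.5859)) = -9.4986 → s = 9.5014

9.5014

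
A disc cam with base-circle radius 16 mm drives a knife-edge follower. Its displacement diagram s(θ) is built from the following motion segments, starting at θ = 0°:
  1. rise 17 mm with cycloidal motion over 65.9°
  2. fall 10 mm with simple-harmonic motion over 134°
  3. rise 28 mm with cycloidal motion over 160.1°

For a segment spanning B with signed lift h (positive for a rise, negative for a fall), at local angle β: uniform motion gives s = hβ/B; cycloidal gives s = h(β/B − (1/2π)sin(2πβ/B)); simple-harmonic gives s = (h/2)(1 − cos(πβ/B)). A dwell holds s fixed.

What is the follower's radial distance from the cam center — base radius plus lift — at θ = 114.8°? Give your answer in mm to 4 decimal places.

seg 1 [0°–65.9°] cycloidal, h=17: full span → s += 17 → s = 17.0000
seg 2 [65.9°–199.9°] simple-harmonic, h=-10: θ=114.8° here. β=48.9, B=134. -10/2·(1 − cos(π·0.3649)) = -2.9414 → s = 14.0586
radial distance = base radius + s = 16 + 14.0586 = 30.0586

30.0586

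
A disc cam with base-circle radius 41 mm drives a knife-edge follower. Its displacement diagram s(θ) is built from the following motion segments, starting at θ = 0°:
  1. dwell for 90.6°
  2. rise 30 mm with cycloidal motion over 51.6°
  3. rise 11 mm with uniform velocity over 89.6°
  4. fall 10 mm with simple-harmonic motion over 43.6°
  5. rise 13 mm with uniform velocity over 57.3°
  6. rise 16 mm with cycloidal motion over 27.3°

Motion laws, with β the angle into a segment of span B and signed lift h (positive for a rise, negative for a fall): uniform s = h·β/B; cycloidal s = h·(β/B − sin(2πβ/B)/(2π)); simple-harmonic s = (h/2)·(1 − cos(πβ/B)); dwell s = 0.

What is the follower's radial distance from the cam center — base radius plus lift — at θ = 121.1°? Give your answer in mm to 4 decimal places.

seg 1 [0°–90.6°] dwell: s stays 0.0000
seg 2 [90.6°–142.2°] cycloidal, h=30: θ=121.1° here. β=30.5, B=51.6. 30·(0.5911 − sin(2π·0.5911)/(2π)) = 20.3184 → s = 20.3184
radial distance = base radius + s = 41 + 20.3184 = 61.3184

61.3184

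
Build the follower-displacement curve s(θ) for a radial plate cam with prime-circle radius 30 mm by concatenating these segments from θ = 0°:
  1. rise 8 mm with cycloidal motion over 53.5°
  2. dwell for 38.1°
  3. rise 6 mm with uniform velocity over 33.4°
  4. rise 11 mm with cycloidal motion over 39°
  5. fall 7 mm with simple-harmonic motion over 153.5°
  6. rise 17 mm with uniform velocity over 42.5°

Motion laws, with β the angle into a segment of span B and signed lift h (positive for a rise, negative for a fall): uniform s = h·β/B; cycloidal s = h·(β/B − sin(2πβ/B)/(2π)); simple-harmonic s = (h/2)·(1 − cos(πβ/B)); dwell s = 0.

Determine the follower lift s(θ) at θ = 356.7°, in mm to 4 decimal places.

seg 1 [0°–53.5°] cycloidal, h=8: full span → s += 8 → s = 8.0000
seg 2 [53.5°–91.6°] dwell: s stays 8.0000
seg 3 [91.6°–125°] uniform, h=6: full span → s += 6 → s = 14.0000
seg 4 [125°–164°] cycloidal, h=11: full span → s += 11 → s = 25.0000
seg 5 [164°–317.5°] simple-harmonic, h=-7: full span → s += -7 → s = 18.0000
seg 6 [317.5°–360°] uniform, h=17: θ=356.7° here. β=39.2, B=42.5. 17·39.2/42.5 = 15.6800 → s = 33.6800

33.6800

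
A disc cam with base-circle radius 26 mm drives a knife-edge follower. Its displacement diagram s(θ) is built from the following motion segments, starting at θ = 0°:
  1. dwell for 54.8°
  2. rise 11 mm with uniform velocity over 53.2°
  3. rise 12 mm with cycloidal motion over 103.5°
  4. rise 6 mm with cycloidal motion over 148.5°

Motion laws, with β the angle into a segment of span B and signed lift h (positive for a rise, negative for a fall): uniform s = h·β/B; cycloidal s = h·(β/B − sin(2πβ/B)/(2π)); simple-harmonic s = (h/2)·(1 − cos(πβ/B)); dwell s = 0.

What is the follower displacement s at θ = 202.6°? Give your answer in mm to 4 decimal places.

seg 1 [0°–54.8°] dwell: s stays 0.0000
seg 2 [54.8°–108°] uniform, h=11: full span → s += 11 → s = 11.0000
seg 3 [108°–211.5°] cycloidal, h=12: θ=202.6° here. β=94.6, B=103.5. 12·(0.9140 − sin(2π·0.9140)/(2π)) = 11.9505 → s = 22.9505

22.9505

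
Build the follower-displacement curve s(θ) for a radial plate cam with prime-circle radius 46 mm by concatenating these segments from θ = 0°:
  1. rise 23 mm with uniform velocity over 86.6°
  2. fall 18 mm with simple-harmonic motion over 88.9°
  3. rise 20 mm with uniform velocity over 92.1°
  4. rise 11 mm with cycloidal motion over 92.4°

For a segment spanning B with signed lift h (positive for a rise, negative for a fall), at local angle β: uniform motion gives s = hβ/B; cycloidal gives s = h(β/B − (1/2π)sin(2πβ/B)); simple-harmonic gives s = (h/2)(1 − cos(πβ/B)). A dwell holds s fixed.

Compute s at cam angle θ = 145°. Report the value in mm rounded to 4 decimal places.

seg 1 [0°–86.6°] uniform, h=23: full span → s += 23 → s = 23.0000
seg 2 [86.6°–175.5°] simple-harmonic, h=-18: θ=145° here. β=58.4, B=88.9. -18/2·(1 − cos(π·0.6569)) = -13.2592 → s = 9.7408

9.7408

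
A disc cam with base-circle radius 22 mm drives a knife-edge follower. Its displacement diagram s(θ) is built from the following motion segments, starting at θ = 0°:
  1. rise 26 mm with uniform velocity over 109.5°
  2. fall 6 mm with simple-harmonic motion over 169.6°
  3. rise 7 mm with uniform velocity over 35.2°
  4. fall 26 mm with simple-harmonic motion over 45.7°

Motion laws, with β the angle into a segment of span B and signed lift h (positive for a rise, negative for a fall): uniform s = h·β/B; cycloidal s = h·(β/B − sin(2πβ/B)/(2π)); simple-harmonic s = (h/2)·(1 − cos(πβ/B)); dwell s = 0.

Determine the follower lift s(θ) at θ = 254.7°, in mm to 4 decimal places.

seg 1 [0°–109.5°] uniform, h=26: full span → s += 26 → s = 26.0000
seg 2 [109.5°–279.1°] simple-harmonic, h=-6: θ=254.7° here. β=145.2, B=169.6. -6/2·(1 − cos(π·0.8561)) = -5.6988 → s = 20.3012

20.3012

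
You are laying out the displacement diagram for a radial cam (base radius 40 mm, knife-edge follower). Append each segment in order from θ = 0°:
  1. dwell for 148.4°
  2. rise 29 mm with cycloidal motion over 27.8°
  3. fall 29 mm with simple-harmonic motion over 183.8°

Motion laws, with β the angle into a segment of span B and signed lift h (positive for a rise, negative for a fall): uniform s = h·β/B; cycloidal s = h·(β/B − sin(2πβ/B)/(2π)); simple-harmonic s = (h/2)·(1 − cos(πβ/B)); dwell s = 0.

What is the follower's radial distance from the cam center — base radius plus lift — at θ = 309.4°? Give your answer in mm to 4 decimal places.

seg 1 [0°–148.4°] dwell: s stays 0.0000
seg 2 [148.4°–176.2°] cycloidal, h=29: full span → s += 29 → s = 29.0000
seg 3 [176.2°–360°] simple-harmonic, h=-29: θ=309.4° here. β=133.2, B=183.8. -29/2·(1 − cos(π·0.7247)) = -23.9066 → s = 5.0934
radial distance = base radius + s = 40 + 5.0934 = 45.0934

45.0934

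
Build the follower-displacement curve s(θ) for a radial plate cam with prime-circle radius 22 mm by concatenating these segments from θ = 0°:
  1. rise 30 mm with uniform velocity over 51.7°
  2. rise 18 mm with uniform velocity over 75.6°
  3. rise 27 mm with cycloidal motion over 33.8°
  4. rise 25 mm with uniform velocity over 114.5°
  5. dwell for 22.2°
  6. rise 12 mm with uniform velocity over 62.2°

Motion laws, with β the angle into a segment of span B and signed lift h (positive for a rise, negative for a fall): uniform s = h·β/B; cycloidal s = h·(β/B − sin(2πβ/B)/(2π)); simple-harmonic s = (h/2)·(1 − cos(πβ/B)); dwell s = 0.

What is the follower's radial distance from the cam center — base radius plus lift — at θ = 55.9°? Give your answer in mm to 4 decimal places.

seg 1 [0°–51.7°] uniform, h=30: full span → s += 30 → s = 30.0000
seg 2 [51.7°–127.3°] uniform, h=18: θ=55.9° here. β=4.2, B=75.6. 18·4.2/75.6 = 1.0000 → s = 31.0000
radial distance = base radius + s = 22 + 31.0000 = 53.0000

53.0000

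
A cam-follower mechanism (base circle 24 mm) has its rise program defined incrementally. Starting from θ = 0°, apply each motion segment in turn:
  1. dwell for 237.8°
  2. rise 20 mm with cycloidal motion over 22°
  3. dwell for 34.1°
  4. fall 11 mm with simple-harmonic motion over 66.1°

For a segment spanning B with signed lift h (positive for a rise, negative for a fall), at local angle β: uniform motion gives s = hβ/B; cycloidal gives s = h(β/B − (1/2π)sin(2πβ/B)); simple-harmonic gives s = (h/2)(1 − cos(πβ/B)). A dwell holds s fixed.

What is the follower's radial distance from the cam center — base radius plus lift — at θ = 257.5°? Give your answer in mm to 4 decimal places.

seg 1 [0°–237.8°] dwell: s stays 0.0000
seg 2 [237.8°–259.8°] cycloidal, h=20: θ=257.5° here. β=19.7, B=22. 20·(0.8955 − sin(2π·0.8955)/(2π)) = 19.8528 → s = 19.8528
radial distance = base radius + s = 24 + 19.8528 = 43.8528

43.8528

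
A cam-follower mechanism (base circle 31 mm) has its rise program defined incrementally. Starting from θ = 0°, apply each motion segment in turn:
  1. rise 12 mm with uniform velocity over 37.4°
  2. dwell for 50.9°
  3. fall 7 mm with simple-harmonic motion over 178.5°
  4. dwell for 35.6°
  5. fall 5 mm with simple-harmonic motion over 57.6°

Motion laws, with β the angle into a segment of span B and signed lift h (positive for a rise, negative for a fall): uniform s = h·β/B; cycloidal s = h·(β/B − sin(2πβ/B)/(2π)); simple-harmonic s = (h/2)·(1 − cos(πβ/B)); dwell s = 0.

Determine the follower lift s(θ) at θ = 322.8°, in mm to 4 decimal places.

seg 1 [0°–37.4°] uniform, h=12: full span → s += 12 → s = 12.0000
seg 2 [37.4°–88.3°] dwell: s stays 12.0000
seg 3 [88.3°–266.8°] simple-harmonic, h=-7: full span → s += -7 → s = 5.0000
seg 4 [266.8°–302.4°] dwell: s stays 5.0000
seg 5 [302.4°–360°] simple-harmonic, h=-5: θ=322.8° here. β=20.4, B=57.6. -5/2·(1 − cos(π·0.3542)) = -1.3943 → s = 3.6057

3.6057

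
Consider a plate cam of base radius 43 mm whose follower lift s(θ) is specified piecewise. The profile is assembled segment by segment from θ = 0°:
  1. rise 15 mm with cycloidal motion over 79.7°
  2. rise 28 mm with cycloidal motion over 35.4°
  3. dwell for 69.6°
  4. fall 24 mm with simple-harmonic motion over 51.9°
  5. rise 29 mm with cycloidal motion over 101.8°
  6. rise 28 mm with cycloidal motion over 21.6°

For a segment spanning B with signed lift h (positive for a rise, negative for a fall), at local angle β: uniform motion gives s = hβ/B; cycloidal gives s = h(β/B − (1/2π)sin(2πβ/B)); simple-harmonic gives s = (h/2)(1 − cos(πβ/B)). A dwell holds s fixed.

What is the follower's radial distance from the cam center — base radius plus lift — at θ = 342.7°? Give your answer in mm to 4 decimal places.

seg 1 [0°–79.7°] cycloidal, h=15: full span → s += 15 → s = 15.0000
seg 2 [79.7°–115.1°] cycloidal, h=28: full span → s += 28 → s = 43.0000
seg 3 [115.1°–184.7°] dwell: s stays 43.0000
seg 4 [184.7°–236.6°] simple-harmonic, h=-24: full span → s += -24 → s = 19.0000
seg 5 [236.6°–338.4°] cycloidal, h=29: full span → s += 29 → s = 48.0000
seg 6 [338.4°–360°] cycloidal, h=28: θ=342.7° here. β=4.3, B=21.6. 28·(0.1991 − sin(2π·0.1991)/(2π)) = 1.3439 → s = 49.3439
radial distance = base radius + s = 43 + 49.3439 = 92.3439

92.3439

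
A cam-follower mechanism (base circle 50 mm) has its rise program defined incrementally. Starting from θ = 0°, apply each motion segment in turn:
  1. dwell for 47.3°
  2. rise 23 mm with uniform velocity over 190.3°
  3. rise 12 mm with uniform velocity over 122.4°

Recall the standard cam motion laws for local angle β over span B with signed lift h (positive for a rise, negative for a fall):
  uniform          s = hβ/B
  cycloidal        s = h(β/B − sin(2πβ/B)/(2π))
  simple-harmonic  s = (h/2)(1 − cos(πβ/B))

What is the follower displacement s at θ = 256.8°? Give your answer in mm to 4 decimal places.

seg 1 [0°–47.3°] dwell: s stays 0.0000
seg 2 [47.3°–237.6°] uniform, h=23: full span → s += 23 → s = 23.0000
seg 3 [237.6°–360°] uniform, h=12: θ=256.8° here. β=19.2, B=122.4. 12·19.2/122.4 = 1.8824 → s = 24.8824

24.8824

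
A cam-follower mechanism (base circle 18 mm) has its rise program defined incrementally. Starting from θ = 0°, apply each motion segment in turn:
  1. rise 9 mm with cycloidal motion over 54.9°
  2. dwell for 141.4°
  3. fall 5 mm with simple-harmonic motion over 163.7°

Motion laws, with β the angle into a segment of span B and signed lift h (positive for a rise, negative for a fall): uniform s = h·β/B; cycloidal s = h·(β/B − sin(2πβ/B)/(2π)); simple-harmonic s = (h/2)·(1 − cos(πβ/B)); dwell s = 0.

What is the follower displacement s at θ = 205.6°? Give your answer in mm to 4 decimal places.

seg 1 [0°–54.9°] cycloidal, h=9: full span → s += 9 → s = 9.0000
seg 2 [54.9°–196.3°] dwell: s stays 9.0000
seg 3 [196.3°–360°] simple-harmonic, h=-5: θ=205.6° here. β=9.3, B=163.7. -5/2·(1 − cos(π·0.0568)) = -0.0397 → s = 8.9603

8.9603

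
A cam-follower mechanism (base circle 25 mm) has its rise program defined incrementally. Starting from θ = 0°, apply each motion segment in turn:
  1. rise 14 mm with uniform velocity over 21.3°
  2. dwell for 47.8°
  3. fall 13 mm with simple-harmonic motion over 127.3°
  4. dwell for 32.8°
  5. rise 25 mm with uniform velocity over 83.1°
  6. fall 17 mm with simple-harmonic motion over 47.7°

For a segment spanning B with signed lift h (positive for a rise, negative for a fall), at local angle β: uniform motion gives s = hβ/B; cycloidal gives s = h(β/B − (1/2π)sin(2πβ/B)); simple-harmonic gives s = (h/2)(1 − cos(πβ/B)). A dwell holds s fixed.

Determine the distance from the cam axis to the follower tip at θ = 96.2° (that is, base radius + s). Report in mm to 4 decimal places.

seg 1 [0°–21.3°] uniform, h=14: full span → s += 14 → s = 14.0000
seg 2 [21.3°–69.1°] dwell: s stays 14.0000
seg 3 [69.1°–196.4°] simple-harmonic, h=-13: θ=96.2° here. β=27.1, B=127.3. -13/2·(1 − cos(π·0.2129)) = -1.4003 → s = 12.5997
radial distance = base radius + s = 25 + 12.5997 = 37.5997

37.5997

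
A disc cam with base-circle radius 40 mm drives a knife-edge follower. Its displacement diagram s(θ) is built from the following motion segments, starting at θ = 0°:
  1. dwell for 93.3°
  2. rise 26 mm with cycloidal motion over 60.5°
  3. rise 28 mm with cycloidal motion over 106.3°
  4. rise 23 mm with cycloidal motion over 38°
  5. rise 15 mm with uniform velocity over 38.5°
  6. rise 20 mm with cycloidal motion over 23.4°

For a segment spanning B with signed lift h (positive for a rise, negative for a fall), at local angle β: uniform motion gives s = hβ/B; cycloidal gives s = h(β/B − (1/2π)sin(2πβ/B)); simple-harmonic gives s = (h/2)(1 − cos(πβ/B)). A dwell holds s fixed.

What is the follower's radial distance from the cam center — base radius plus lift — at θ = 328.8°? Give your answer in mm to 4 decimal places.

seg 1 [0°–93.3°] dwell: s stays 0.0000
seg 2 [93.3°–153.8°] cycloidal, h=26: full span → s += 26 → s = 26.0000
seg 3 [153.8°–260.1°] cycloidal, h=28: full span → s += 28 → s = 54.0000
seg 4 [260.1°–298.1°] cycloidal, h=23: full span → s += 23 → s = 77.0000
seg 5 [298.1°–336.6°] uniform, h=15: θ=328.8° here. β=30.7, B=38.5. 15·30.7/38.5 = 11.9610 → s = 88.9610
radial distance = base radius + s = 40 + 88.9610 = 128.9610

128.9610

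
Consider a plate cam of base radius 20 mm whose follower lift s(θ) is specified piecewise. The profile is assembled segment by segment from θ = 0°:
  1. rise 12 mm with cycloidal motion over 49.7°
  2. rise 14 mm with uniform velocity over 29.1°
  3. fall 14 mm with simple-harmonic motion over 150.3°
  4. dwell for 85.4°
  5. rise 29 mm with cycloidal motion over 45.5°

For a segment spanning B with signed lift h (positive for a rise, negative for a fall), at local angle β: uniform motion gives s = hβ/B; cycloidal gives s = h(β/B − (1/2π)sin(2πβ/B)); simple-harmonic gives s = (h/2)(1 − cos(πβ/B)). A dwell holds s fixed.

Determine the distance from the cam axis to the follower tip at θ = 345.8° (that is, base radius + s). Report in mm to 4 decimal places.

seg 1 [0°–49.7°] cycloidal, h=12: full span → s += 12 → s = 12.0000
seg 2 [49.7°–78.8°] uniform, h=14: full span → s += 14 → s = 26.0000
seg 3 [78.8°–229.1°] simple-harmonic, h=-14: full span → s += -14 → s = 12.0000
seg 4 [229.1°–314.5°] dwell: s stays 12.0000
seg 5 [314.5°–360°] cycloidal, h=29: θ=345.8° here. β=31.3, B=45.5. 29·(0.6879 − sin(2π·0.6879)/(2π)) = 24.2182 → s = 36.2182
radial distance = base radius + s = 20 + 36.2182 = 56.2182

56.2182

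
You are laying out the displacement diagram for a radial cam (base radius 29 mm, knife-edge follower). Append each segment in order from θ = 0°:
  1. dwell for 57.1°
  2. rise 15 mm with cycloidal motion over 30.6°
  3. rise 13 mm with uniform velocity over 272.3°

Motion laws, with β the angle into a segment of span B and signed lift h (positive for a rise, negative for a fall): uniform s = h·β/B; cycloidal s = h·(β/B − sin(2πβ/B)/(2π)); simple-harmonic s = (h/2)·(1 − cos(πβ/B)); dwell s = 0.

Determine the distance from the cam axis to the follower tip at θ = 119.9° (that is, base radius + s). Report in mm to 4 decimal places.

seg 1 [0°–57.1°] dwell: s stays 0.0000
seg 2 [57.1°–87.7°] cycloidal, h=15: full span → s += 15 → s = 15.0000
seg 3 [87.7°–360°] uniform, h=13: θ=119.9° here. β=32.2, B=272.3. 13·32.2/272.3 = 1.5373 → s = 16.5373
radial distance = base radius + s = 29 + 16.5373 = 45.5373

45.5373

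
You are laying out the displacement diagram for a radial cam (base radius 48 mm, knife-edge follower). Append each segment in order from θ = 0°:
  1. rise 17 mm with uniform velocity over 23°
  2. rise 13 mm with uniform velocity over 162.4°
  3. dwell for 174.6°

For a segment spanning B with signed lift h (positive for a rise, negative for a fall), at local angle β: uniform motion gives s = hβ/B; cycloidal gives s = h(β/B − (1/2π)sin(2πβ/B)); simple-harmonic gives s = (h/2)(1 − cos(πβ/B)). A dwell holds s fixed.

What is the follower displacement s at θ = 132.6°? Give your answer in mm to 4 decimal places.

seg 1 [0°–23°] uniform, h=17: full span → s += 17 → s = 17.0000
seg 2 [23°–185.4°] uniform, h=13: θ=132.6° here. β=109.6, B=162.4. 13·109.6/162.4 = 8.7734 → s = 25.7734

25.7734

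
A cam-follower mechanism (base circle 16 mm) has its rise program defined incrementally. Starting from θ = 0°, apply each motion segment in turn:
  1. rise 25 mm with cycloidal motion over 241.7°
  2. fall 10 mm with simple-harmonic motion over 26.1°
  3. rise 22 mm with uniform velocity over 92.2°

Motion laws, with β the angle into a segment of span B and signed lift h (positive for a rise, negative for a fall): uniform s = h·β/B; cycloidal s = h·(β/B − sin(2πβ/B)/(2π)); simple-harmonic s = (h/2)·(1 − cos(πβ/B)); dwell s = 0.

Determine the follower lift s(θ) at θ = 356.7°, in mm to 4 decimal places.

seg 1 [0°–241.7°] cycloidal, h=25: full span → s += 25 → s = 25.0000
seg 2 [241.7°–267.8°] simple-harmonic, h=-10: full span → s += -10 → s = 15.0000
seg 3 [267.8°–360°] uniform, h=22: θ=356.7° here. β=88.9, B=92.2. 22·88.9/92.2 = 21.2126 → s = 36.2126

36.2126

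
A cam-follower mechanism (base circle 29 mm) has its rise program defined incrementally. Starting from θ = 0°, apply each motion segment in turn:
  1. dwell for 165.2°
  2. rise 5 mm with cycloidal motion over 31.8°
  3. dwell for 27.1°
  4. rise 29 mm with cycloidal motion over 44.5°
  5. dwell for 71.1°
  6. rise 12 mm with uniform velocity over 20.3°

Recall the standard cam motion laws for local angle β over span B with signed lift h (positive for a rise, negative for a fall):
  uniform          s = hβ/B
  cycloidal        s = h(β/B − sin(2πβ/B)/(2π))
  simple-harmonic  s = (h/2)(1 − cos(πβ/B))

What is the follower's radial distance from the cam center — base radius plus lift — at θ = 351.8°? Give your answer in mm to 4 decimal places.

seg 1 [0°–165.2°] dwell: s stays 0.0000
seg 2 [165.2°–197°] cycloidal, h=5: full span → s += 5 → s = 5.0000
seg 3 [197°–224.1°] dwell: s stays 5.0000
seg 4 [224.1°–268.6°] cycloidal, h=29: full span → s += 29 → s = 34.0000
seg 5 [268.6°–339.7°] dwell: s stays 34.0000
seg 6 [339.7°–360°] uniform, h=12: θ=351.8° here. β=12.1, B=20.3. 12·12.1/20.3 = 7.1527 → s = 41.1527
radial distance = base radius + s = 29 + 41.1527 = 70.1527

70.1527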